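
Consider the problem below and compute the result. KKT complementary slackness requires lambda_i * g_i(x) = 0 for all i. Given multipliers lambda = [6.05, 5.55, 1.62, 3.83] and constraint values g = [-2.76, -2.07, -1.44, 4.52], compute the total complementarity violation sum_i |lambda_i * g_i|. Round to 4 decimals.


KKT complementary slackness check:
lambda_1 * g_1 = 6.05 * -2.76 = -16.698
lambda_2 * g_2 = 5.55 * -2.07 = -11.4885
lambda_3 * g_3 = 1.62 * -1.44 = -2.3328
lambda_4 * g_4 = 3.83 * 4.52 = 17.3116
Total violation = 16.698 + 11.4885 + 2.3328 + 17.3116 = 47.8309


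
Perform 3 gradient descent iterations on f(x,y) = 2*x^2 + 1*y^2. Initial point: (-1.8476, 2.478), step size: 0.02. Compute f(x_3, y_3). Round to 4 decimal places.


Gradient descent on f(x,y) = 2*x^2 + 1*y^2.
Starting point: (-1.8476, 2.478), alpha = 0.02
Step 1: grad_x = 2*2*-1.8476 = -7.3904, grad_y = 2*1*2.478 = 4.956
  x_1 = -1.8476 - 0.02*-7.3904 = -1.6998
  y_1 = 2.478 - 0.02*4.956 = 2.3789
Step 2: grad_x = 2*2*-1.6998 = -6.7992, grad_y = 2*1*2.3789 = 4.7578
  x_2 = -1.6998 - 0.02*-6.7992 = -1.5638
  y_2 = 2.3789 - 0.02*4.7578 = 2.2837
Step 3: grad_x = 2*2*-1.5638 = -6.2552, grad_y = 2*1*2.2837 = 4.5674
  x_3 = -1.5638 - 0.02*-6.2552 = -1.4387
  y_3 = 2.2837 - 0.02*4.5674 = 2.1924
f(-1.4387, 2.1924) = 2*(-1.4387)^2 + 1*2.1924^2 = 8.9462


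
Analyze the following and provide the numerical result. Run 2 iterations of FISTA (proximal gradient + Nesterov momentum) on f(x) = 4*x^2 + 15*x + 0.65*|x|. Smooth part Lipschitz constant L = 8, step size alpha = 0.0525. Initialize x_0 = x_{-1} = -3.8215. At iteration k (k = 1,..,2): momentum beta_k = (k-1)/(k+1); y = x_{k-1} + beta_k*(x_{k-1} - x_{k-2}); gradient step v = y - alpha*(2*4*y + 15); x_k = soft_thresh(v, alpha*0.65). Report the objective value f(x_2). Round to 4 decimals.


FISTA on f(x) = 4*x^2 + 15*x + 0.65*|x|
L = 8, alpha = 0.0525
Iteration 1: beta = 0.0, y = -3.8215 + 0.0*(-3.8215 + 3.8215) = -3.8215
  grad(y) = -15.572, v = y - alpha*grad = -3.004
  prox(v) = soft_thresh(-3.004, 0.0341) = -2.9698
Iteration 2: beta = 0.3333, y = -2.9698 + 0.3333*(-2.9698 + 3.8215) = -2.686
  grad(y) = -6.4877, v = y - alpha*grad = -2.3454
  prox(v) = soft_thresh(-2.3454, 0.0341) = -2.3112
f(x_2) = 4*(-2.3112)^2 + 15*(-2.3112) + 0.65*|-2.3112| = -11.799


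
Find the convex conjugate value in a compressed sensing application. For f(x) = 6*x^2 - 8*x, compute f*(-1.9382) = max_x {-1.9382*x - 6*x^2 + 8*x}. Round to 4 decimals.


f*(y) = sup_x {y*x - a*x^2 - b*x} = sup_x {(y-b)*x - a*x^2}
FOC: (y - b) - 2a*x = 0 => x* = (y - b)/(2a)
x* = (-1.9382 + 8)/(2*6) = 0.5052
f*(-1.9382) = (y-b)^2/(4a) = (-1.9382 + 8)^2/(4*6)
= 36.7454/24 = 1.5311


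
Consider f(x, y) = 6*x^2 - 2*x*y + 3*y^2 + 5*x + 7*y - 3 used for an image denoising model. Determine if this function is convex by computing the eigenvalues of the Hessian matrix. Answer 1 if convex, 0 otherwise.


The Hessian of f(x,y) = 6*x^2 - 2*x*y + 3*y^2 + 5*x + 7*y - 3 is:
H = [[12, -2], [-2, 6]]
Trace = 12 + 6 = 18
Determinant = 12*6 - (-2)^2 = 68
Discriminant = (18)^2 - 4*68 = 52.0
Eigenvalues: lambda_1 = 5.3944, lambda_2 = 12.6056
The function is convex.

1


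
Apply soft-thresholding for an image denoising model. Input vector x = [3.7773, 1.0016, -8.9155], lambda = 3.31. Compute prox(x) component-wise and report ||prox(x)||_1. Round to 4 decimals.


Soft-thresholding with lambda = 3.31:
prox(3.7773) = sign(3.7773)*max(|3.7773| - 3.31, 0) = 0.4673
prox(1.0016) = sign(1.0016)*max(|1.0016| - 3.31, 0) = 0.0
prox(-8.9155) = sign(-8.9155)*max(|-8.9155| - 3.31, 0) = -5.6055
prox(x) = [0.4673, 0.0, -5.6055]
||prox(x)||_1 = 0.4673 + 0.0 + 5.6055 = 6.0728


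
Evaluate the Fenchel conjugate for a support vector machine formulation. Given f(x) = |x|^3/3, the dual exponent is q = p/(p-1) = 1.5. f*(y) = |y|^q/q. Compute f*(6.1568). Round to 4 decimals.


The conjugate exponent q satisfies 1/p + 1/q = 1.
p = 3, so q = 3/(3 - 1) = 1.5
|y|^q = 6.1568^1.5 = 15.2768
f*(6.1568) = 15.2768 / 1.5 = 10.1845


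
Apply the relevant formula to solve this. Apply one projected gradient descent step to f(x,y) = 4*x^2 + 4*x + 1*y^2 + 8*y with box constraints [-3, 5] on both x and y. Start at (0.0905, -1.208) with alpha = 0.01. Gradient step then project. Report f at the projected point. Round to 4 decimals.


Step 1: Compute gradient at (0.0905, -1.208).
grad_x = 2*4*0.0905 + 4 = 4.724
grad_y = 2*1*-1.208 + 8 = 5.584
Step 2: Gradient step.
x_raw = 0.0905 - 0.01*4.724 = 0.0433
y_raw = -1.208 - 0.01*5.584 = -1.2638
Step 3: Project onto [-3, 5].
x_proj = clip(0.0433) = 0.0433
y_proj = clip(-1.2638) = -1.2638
Step 4: Evaluate f.
f(0.0433, -1.2638) = -8.3329


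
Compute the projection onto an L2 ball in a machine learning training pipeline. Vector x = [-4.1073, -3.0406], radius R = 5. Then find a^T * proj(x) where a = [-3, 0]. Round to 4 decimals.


Step 1: Compute ||x|| (intermediates to 6 decimals).
||x|| = sqrt((-4.1073)^2 + (-3.0406)^2) = 5.1103
Step 2: Project.
Since ||x|| > R, scale = R/||x|| = 5/5.1103 = 0.978416, proj(x) = scale * x
proj(x) = [-4.018648, -2.974972]
Step 3: Dot product.
a^T * proj(x) = -3*(-4.018648) + 0*(-2.974972) = 12.0559


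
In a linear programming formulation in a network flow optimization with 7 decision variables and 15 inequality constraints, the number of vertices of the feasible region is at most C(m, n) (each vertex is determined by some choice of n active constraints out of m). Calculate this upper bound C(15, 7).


Each vertex corresponds to some choice of n active constraints out of m, so the number of vertices is at most C(m, n) = m! / (n!(m-n)!).
m = 15, n = 7
Numerator: 15 * 14 * 13 * 12 * 11 * 10 * 9
Denominator: 7! = 5040
C(15, 7) = 6435


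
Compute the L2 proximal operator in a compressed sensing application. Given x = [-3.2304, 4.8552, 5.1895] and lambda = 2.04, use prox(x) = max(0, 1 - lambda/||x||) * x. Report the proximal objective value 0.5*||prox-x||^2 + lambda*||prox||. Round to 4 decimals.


Step 1: Compute ||x||.
||x|| = 7.8064
Step 2: Compute scaling factor.
scale = max(0, 1 - 2.04/7.8064) = 0.7387
Step 3: prox(x) = [-2.3862, 3.5864, 3.8334]
||prox(x)|| = 5.7664
Step 4: Proximal objective.
0.5*||prox-x||^2 = 2.0808
lambda*||prox|| = 11.7635
Total = 13.8442


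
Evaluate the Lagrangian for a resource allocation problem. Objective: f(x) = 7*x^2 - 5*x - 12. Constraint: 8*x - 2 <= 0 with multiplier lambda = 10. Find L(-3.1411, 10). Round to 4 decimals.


Step 1: Evaluate f(x).
f(-3.1411) = 7*(-3.1411)^2 - 5*(-3.1411) - 12 = 72.7711
Step 2: Evaluate g(x).
g(-3.1411) = 8*-3.1411 - 2 = -27.1288
Step 3: Compute Lagrangian.
L = 72.7711 + 10*-27.1288 = -198.5169


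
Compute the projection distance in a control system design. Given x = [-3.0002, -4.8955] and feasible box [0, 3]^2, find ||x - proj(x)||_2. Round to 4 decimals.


Project each component onto [0, 3].
clip(-3.0002) = 0.0, clip(-4.8955) = 0.0
Projection = [0.0, 0.0]
Squared diffs: [9.0012, 23.9659]
Distance = sqrt(32.9671) = 5.7417


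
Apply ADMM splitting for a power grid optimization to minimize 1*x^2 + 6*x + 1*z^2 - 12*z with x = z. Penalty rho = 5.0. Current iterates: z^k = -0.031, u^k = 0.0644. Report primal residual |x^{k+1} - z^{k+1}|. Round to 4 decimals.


ADMM iteration with rho = 5.0, z^k = -0.031, u^k = 0.0644
Step 1: x-update.
Minimize 1*x^2 + 6*x + (5.0/2)*(x + 0.031 + 0.0644)^2
FOC: (2*1 + 5.0)*x = -6 + 5.0*(-0.031 - 0.0644)
x^{k+1} = -0.9253
Step 2: z-update.
Minimize 1*z^2 - 12*z + (5.0/2)*(-0.9253 - z + 0.0644)^2
FOC: (2*1 + 5.0)*z = 12 + 5.0*(-0.9253 + 0.0644)
z^{k+1} = 1.0994
Step 3: u-update.
u^{k+1} = 0.0644 - 0.9253 - 1.0994 = -1.9603
Step 4: Primal residual = |-0.9253 - 1.0994| = 2.0247


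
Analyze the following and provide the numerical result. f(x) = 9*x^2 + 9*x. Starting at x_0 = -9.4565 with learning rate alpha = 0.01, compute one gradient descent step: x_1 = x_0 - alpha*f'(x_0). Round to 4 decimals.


We compute the gradient at x_0 and apply the update.
f'(x) = 18*x + 9
f'(-9.4565) = 18*-9.4565 + 9 = -161.217
x_1 = -9.4565 - 0.01*-161.217 = -7.8443


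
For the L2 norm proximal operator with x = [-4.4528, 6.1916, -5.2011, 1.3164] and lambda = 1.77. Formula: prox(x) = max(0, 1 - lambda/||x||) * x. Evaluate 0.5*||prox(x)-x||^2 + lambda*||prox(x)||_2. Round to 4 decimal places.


Step 1: Compute ||x||.
||x|| = 9.3246
Step 2: Compute scaling factor.
scale = max(0, 1 - 1.77/9.3246) = 0.8102
Step 3: prox(x) = [-3.6076, 5.0163, -4.2138, 1.0665]
||prox(x)|| = 7.5546
Step 4: Proximal objective.
0.5*||prox-x||^2 = 1.5665
lambda*||prox|| = 13.3716
Total = 14.938


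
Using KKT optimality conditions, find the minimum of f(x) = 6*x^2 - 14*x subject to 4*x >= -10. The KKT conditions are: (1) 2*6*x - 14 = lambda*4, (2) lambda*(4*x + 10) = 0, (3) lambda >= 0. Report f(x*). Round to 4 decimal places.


Step 1: Try lambda = 0 (constraint inactive).
Stationarity: 2*6*x - 14 = 0
x* = 14/(2*6) = 7/6 = 1.1667 (rounded; the exact value 7/6 is used below)
Check constraint: 4*1.1667 = 4.6668 >= -10 -- satisfied.
Step 2: Compute optimal value.
f(x*) = 6*(7/6)^2 - 14*(7/6) = -8.1667


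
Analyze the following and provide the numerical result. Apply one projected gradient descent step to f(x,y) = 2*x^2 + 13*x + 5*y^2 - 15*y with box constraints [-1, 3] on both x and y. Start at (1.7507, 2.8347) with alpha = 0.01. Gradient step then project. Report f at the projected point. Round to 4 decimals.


Step 1: Compute gradient at (1.7507, 2.8347).
grad_x = 2*2*1.7507 + 13 = 20.0028
grad_y = 2*5*2.8347 - 15 = 13.347
Step 2: Gradient step.
x_raw = 1.7507 - 0.01*20.0028 = 1.5507
y_raw = 2.8347 - 0.01*13.347 = 2.7012
Step 3: Project onto [-1, 3].
x_proj = clip(1.5507) = 1.5507
y_proj = clip(2.7012) = 2.7012
Step 4: Evaluate f.
f(1.5507, 2.7012) = 20.9327


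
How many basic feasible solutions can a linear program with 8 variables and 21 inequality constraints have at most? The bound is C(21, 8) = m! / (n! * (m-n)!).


Each vertex corresponds to some choice of n active constraints out of m, so the number of vertices is at most C(m, n) = m! / (n!(m-n)!).
m = 21, n = 8
Numerator: 21 * 20 * 19 * 18 * 17 * 16 * 15 * 14
Denominator: 8! = 40320
C(21, 8) = 203490


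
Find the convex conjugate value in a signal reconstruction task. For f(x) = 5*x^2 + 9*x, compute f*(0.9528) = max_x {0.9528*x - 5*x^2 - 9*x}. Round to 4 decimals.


f*(y) = sup_x {y*x - a*x^2 - b*x} = sup_x {(y-b)*x - a*x^2}
FOC: (y - b) - 2a*x = 0 => x* = (y - b)/(2a)
x* = (0.9528 - 9)/(2*5) = -0.8047
f*(0.9528) = (y-b)^2/(4a) = (0.9528 - 9)^2/(4*5)
= 64.7574/20 = 3.2379


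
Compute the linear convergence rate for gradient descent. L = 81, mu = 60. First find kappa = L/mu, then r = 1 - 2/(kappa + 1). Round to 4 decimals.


Step 1: Compute the condition number.
kappa = L/mu = 81/60 = 1.35
Step 2: Compute the convergence rate.
r = 1 - 2/(kappa + 1) = 1 - 2*mu/(L + mu) = (L - mu)/(L + mu) = 21/141 = 0.1489


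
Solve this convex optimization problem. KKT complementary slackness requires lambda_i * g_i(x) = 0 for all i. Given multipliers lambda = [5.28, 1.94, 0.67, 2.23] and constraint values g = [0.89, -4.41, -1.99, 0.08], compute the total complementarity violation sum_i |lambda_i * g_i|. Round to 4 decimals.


KKT complementary slackness check:
lambda_1 * g_1 = 5.28 * 0.89 = 4.6992
lambda_2 * g_2 = 1.94 * -4.41 = -8.5554
lambda_3 * g_3 = 0.67 * -1.99 = -1.3333
lambda_4 * g_4 = 2.23 * 0.08 = 0.1784
Total violation = 4.6992 + 8.5554 + 1.3333 + 0.1784 = 14.7663


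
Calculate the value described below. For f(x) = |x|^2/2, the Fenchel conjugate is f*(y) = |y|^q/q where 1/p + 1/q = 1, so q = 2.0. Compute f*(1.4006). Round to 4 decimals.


The conjugate exponent q satisfies 1/p + 1/q = 1.
p = 2, so q = 2/(2 - 1) = 2.0
|y|^q = 1.4006^2.0 = 1.9617
f*(1.4006) = 1.9617 / 2.0 = 0.9808


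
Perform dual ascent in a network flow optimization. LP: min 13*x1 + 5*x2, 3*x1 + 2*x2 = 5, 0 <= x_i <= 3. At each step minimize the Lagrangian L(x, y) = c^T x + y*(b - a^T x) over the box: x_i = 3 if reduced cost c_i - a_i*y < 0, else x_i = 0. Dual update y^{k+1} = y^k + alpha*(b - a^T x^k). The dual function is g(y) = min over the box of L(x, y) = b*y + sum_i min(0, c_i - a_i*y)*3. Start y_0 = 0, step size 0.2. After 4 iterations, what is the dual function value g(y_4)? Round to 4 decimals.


Dual ascent for LP: min 13*x1 + 5*x2, 3*x1 + 2*x2 = 5, 0 <= x_i <= 3
Step 1: y^k = 0.0, reduced costs: (13.0, 5.0)
  x^k = (0.0, 0.0), subgradient = b - a^T x = 5.0
  y^{k+1} = 0.0 + 0.2*5.0 = 1.0
Step 2: y^k = 1.0, reduced costs: (10.0, 3.0)
  x^k = (0.0, 0.0), subgradient = b - a^T x = 5.0
  y^{k+1} = 1.0 + 0.2*5.0 = 2.0
Step 3: y^k = 2.0, reduced costs: (7.0, 1.0)
  x^k = (0.0, 0.0), subgradient = b - a^T x = 5.0
  y^{k+1} = 2.0 + 0.2*5.0 = 3.0
Step 4: y^k = 3.0, reduced costs: (4.0, -1.0)
  x^k = (0.0, 3.0), subgradient = b - a^T x = -1.0
  y^{k+1} = 3.0 + 0.2*-1.0 = 2.8
Dual objective at y_4 = 2.8: reduced costs (4.6, -0.6), box minimizer x = (0.0, 3.0)
g(y_4) = b*y + (c1 - a1*y)*x1 + (c2 - a2*y)*x2 = 5*2.8 + 4.6*0.0 + (-0.6)*3.0 = 14.0 + 0.0 - 1.8 = 12.2


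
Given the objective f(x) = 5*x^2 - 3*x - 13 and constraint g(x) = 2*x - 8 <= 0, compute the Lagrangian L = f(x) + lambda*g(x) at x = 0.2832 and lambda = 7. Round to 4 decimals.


Step 1: Evaluate f(x).
f(0.2832) = 5*0.2832^2 - 3*0.2832 - 13 = -13.4486
Step 2: Evaluate g(x).
g(0.2832) = 2*0.2832 - 8 = -7.4336
Step 3: Compute Lagrangian.
L = -13.4486 + 7*-7.4336 = -65.4838


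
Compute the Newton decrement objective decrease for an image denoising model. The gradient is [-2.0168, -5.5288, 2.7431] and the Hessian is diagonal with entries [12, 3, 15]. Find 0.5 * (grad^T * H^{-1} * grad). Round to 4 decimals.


Step 1: H is diagonal, so H^(-1) * g = [-0.1681, -1.8429, 0.1829].
Step 2: g^T H^(-1) g = sum_i g_i^2 / H_ii
  = (-2.0168)^2/12 + (-5.5288)^2/3 + (2.7431)^2/15
  = 0.339 + 10.1892 + 0.5016 = 11.0298
Step 3: Objective decrease = 0.5 * g^T H^(-1) g = 5.5149


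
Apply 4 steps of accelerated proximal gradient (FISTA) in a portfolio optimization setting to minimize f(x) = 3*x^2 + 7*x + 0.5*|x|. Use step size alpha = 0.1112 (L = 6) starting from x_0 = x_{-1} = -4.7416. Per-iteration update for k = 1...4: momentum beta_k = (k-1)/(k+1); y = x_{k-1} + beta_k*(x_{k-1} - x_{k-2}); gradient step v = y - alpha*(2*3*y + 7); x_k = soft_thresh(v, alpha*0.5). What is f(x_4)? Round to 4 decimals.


FISTA on f(x) = 3*x^2 + 7*x + 0.5*|x|
L = 6, alpha = 0.1112
Iteration 1: beta = 0.0, y = -4.7416 + 0.0*(-4.7416 + 4.7416) = -4.7416
  grad(y) = -21.4496, v = y - alpha*grad = -2.3564
  prox(v) = soft_thresh(-2.3564, 0.0556) = -2.3008
Iteration 2: beta = 0.3333, y = -2.3008 + 0.3333*(-2.3008 + 4.7416) = -1.4872
  grad(y) = -1.9232, v = y - alpha*grad = -1.2733
  prox(v) = soft_thresh(-1.2733, 0.0556) = -1.2177
Iteration 3: beta = 0.5, y = -1.2177 + 0.5*(-1.2177 + 2.3008) = -0.6762
  grad(y) = 2.9427, v = y - alpha*grad = -1.0034
  prox(v) = soft_thresh(-1.0034, 0.0556) = -0.9478
Iteration 4: beta = 0.6, y = -0.9478 + 0.6*(-0.9478 + 1.2177) = -0.7859
  grad(y) = 2.2846, v = y - alpha*grad = -1.0399
  prox(v) = soft_thresh(-1.0399, 0.0556) = -0.9843
f(x_4) = 3*(-0.9843)^2 + 7*(-0.9843) + 0.5*|-0.9843| = -3.4914


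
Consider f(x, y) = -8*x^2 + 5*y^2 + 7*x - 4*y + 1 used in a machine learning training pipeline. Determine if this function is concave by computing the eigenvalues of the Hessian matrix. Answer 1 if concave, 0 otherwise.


The Hessian of f(x,y) = -8*x^2 + 5*y^2 + 7*x - 4*y + 1 is:
H = [[-16, 0], [0, 10]]
Trace = -16 + 10 = -6
Determinant = -16*10 - (0)^2 = -160
Discriminant = (-6)^2 - 4*-160 = 676.0
Eigenvalues: lambda_1 = -16.0, lambda_2 = 10.0
The function is not concave.

0


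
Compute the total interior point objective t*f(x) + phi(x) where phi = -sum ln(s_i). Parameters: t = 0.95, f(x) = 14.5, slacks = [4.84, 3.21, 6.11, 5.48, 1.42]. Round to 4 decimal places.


Step 1: Compute log-barrier.
ln values: [1.5769, 1.1663, 1.8099, 1.7011, 0.3507]
phi = -(1.5769 + 1.1663 + 1.8099 + 1.7011 + 0.3507) = -6.6049
Step 2: Compute augmented objective.
t*f(x) = 0.95*14.5 = 13.775
Total = 13.775 - 6.6049 = 7.1701


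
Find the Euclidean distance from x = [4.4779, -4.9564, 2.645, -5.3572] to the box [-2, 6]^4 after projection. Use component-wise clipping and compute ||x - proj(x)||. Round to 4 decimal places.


Project each component onto [-2, 6].
clip(4.4779) = 4.4779, clip(-4.9564) = -2.0, clip(2.645) = 2.645, clip(-5.3572) = -2.0
Projection = [4.4779, -2.0, 2.645, -2.0]
Squared diffs: [0.0, 8.7403, 0.0, 11.2708]
Distance = sqrt(20.0111) = 4.4734


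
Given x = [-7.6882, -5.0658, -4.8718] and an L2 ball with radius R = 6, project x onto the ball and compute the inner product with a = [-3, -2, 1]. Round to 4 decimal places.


Step 1: Compute ||x|| (intermediates to 6 decimals).
||x|| = sqrt((-7.6882)^2 + (-5.0658)^2 + (-4.8718)^2) = 10.416582
Step 2: Project.
Since ||x|| > R, scale = R/||x|| = 6/10.416582 = 0.576005, proj(x) = scale * x
proj(x) = [-4.428442, -2.917926, -2.806181]
Step 3: Dot product.
a^T * proj(x) = -3*(-4.428442) - 2*(-2.917926) + 1*(-2.806181) = 16.315


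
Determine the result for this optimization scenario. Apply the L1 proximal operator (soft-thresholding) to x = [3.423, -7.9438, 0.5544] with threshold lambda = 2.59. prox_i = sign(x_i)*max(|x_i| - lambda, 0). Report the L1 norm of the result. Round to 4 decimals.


Soft-thresholding with lambda = 2.59:
prox(3.423) = sign(3.423)*max(|3.423| - 2.59, 0) = 0.833
prox(-7.9438) = sign(-7.9438)*max(|-7.9438| - 2.59, 0) = -5.3538
prox(0.5544) = sign(0.5544)*max(|0.5544| - 2.59, 0) = 0.0
prox(x) = [0.833, -5.3538, 0.0]
||prox(x)||_1 = 0.833 + 5.3538 + 0.0 = 6.1868


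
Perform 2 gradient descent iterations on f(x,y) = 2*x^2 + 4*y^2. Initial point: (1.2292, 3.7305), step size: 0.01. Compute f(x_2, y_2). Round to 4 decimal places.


Gradient descent on f(x,y) = 2*x^2 + 4*y^2.
Starting point: (1.2292, 3.7305), alpha = 0.01
Step 1: grad_x = 2*2*1.2292 = 4.9168, grad_y = 2*4*3.7305 = 29.844
  x_1 = 1.2292 - 0.01*4.9168 = 1.18
  y_1 = 3.7305 - 0.01*29.844 = 3.4321
Step 2: grad_x = 2*2*1.18 = 4.7201, grad_y = 2*4*3.4321 = 27.4565
  x_2 = 1.18 - 0.01*4.7201 = 1.1328
  y_2 = 3.4321 - 0.01*27.4565 = 3.1575
f(1.1328, 3.1575) = 2*1.1328^2 + 4*3.1575^2 = 42.4457


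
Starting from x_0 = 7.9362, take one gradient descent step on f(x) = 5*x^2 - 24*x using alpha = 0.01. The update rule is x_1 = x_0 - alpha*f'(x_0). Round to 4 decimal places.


We compute the gradient at x_0 and apply the update.
f'(x) = 10*x - 24
f'(7.9362) = 10*7.9362 - 24 = 55.362
x_1 = 7.9362 - 0.01*55.362 = 7.3826


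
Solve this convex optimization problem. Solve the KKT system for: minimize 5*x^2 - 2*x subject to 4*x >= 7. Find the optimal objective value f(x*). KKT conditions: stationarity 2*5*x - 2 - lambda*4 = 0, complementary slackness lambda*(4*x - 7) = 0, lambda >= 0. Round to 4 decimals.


Step 1: Try lambda = 0 (constraint inactive).
x_unc = 2/(2*5) = 0.2
Check: 4*0.2 = 0.8 < 7 -- violated!
Step 2: Constraint must be active: 4*x = 7
x* = 7/4 = 1.75
lambda = (2*5*1.75 - 2)/4 = 3.875
Step 3: Compute optimal value.
f(x*) = 5*1.75^2 - 2*1.75 = 11.8125


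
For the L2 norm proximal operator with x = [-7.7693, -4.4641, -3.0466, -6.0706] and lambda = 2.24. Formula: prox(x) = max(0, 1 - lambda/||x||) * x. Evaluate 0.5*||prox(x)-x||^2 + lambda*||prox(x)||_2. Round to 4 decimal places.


Step 1: Compute ||x||.
||x|| = 11.2439
Step 2: Compute scaling factor.
scale = max(0, 1 - 2.24/11.2439) = 0.8008
Step 3: prox(x) = [-6.2215, -3.5748, -2.4397, -4.8612]
||prox(x)|| = 9.0039
Step 4: Proximal objective.
0.5*||prox-x||^2 = 2.5088
lambda*||prox|| = 20.1687
Total = 22.6774


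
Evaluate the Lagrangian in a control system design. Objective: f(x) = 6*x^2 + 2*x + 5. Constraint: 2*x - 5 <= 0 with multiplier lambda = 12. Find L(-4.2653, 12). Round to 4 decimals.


Step 1: Evaluate f(x).
f(-4.2653) = 6*(-4.2653)^2 + 2*(-4.2653) + 5 = 105.6261
Step 2: Evaluate g(x).
g(-4.2653) = 2*-4.2653 - 5 = -13.5306
Step 3: Compute Lagrangian.
L = 105.6261 + 12*-13.5306 = -56.7411


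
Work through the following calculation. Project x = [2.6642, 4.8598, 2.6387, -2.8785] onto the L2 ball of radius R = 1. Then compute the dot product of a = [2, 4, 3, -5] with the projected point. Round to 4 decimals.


Step 1: Compute ||x|| (intermediates to 6 decimals).
||x|| = sqrt(2.6642^2 + 4.8598^2 + 2.6387^2 + (-2.8785)^2) = 6.779684
Step 2: Project.
Since ||x|| > R, scale = R/||x|| = 1/6.779684 = 0.147499, proj(x) = scale * x
proj(x) = [0.392967, 0.716816, 0.389206, -0.424576]
Step 3: Dot product.
a^T * proj(x) = 2*0.392967 + 4*0.716816 + 3*0.389206 - 5*(-0.424576) = 6.9437


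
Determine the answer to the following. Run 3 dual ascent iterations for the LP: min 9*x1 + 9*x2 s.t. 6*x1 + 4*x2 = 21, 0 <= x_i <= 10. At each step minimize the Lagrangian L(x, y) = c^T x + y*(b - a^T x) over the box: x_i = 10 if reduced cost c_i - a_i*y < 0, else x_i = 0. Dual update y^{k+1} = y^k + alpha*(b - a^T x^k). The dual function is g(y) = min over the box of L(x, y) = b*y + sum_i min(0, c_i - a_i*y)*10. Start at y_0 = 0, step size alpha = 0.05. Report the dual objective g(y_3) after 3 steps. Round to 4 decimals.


Dual ascent for LP: min 9*x1 + 9*x2, 6*x1 + 4*x2 = 21, 0 <= x_i <= 10
Step 1: y^k = 0.0, reduced costs: (9.0, 9.0)
  x^k = (0.0, 0.0), subgradient = b - a^T x = 21.0
  y^{k+1} = 0.0 + 0.05*21.0 = 1.05
Step 2: y^k = 1.05, reduced costs: (2.7, 4.8)
  x^k = (0.0, 0.0), subgradient = b - a^T x = 21.0
  y^{k+1} = 1.05 + 0.05*21.0 = 2.1
Step 3: y^k = 2.1, reduced costs: (-3.6, 0.6)
  x^k = (10.0, 0.0), subgradient = b - a^T x = -39.0
  y^{k+1} = 2.1 + 0.05*-39.0 = 0.15
Dual objective at y_3 = 0.15: reduced costs (8.1, 8.4), box minimizer x = (0.0, 0.0)
g(y_3) = b*y + (c1 - a1*y)*x1 + (c2 - a2*y)*x2 = 21*0.15 + 8.1*0.0 + 8.4*0.0 = 3.15 + 0.0 + 0.0 = 3.15


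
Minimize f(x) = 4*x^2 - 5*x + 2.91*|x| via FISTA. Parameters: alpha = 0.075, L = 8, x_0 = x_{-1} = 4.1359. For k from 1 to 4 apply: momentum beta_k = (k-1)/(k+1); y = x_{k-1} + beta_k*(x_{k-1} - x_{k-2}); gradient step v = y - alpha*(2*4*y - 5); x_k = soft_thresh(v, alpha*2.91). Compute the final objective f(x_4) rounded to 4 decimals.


FISTA on f(x) = 4*x^2 - 5*x + 2.91*|x|
L = 8, alpha = 0.075
Iteration 1: beta = 0.0, y = 4.1359 + 0.0*(4.1359 - 4.1359) = 4.1359
  grad(y) = 28.0872, v = y - alpha*grad = 2.0294
  prox(v) = soft_thresh(2.0294, 0.2183) = 1.8111
Iteration 2: beta = 0.3333, y = 1.8111 + 0.3333*(1.8111 - 4.1359) = 1.0362
  grad(y) = 3.2894, v = y - alpha*grad = 0.7895
  prox(v) = soft_thresh(0.7895, 0.2183) = 0.5712
Iteration 3: beta = 0.5, y = 0.5712 + 0.5*(0.5712 - 1.8111) = -0.0487
  grad(y) = -5.3898, v = y - alpha*grad = 0.3555
  prox(v) = soft_thresh(0.3555, 0.2183) = 0.1373
Iteration 4: beta = 0.6, y = 0.1373 + 0.6*(0.1373 - 0.5712) = -0.1231
  grad(y) = -5.9849, v = y - alpha*grad = 0.3258
  prox(v) = soft_thresh(0.3258, 0.2183) = 0.1075
f(x_4) = 4*0.1075^2 - 5*0.1075 + 2.91*|0.1075| = -0.1785


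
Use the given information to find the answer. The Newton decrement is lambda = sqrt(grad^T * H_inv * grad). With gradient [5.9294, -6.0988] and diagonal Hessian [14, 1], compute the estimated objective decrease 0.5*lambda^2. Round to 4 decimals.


Step 1: H is diagonal, so H^(-1) * g = [0.4235, -6.0988].
Step 2: g^T H^(-1) g = sum_i g_i^2 / H_ii
  = (5.9294)^2/14 + (-6.0988)^2/1
  = 2.5113 + 37.1954 = 39.7066
Step 3: Objective decrease = 0.5 * g^T H^(-1) g = 19.8533


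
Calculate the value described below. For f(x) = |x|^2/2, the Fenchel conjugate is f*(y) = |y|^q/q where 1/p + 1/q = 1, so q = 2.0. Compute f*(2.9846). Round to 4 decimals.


The conjugate exponent q satisfies 1/p + 1/q = 1.
p = 2, so q = 2/(2 - 1) = 2.0
|y|^q = 2.9846^2.0 = 8.9078
f*(2.9846) = 8.9078 / 2.0 = 4.4539


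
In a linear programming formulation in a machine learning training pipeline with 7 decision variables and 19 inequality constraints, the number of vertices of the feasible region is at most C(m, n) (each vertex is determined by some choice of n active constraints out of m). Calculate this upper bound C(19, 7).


Each vertex corresponds to some choice of n active constraints out of m, so the number of vertices is at most C(m, n) = m! / (n!(m-n)!).
m = 19, n = 7
Numerator: 19 * 18 * 17 * 16 * 15 * 14 * 13
Denominator: 7! = 5040
C(19, 7) = 50388


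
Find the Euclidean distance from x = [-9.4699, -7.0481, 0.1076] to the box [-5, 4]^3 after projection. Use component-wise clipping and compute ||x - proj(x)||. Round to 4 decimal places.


Project each component onto [-5, 4].
clip(-9.4699) = -5.0, clip(-7.0481) = -5.0, clip(0.1076) = 0.1076
Projection = [-5.0, -5.0, 0.1076]
Squared diffs: [19.98, 4.1947, 0.0]
Distance = sqrt(24.1747) = 4.9168


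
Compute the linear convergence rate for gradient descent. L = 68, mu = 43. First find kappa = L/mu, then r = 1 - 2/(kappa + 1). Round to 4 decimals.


Step 1: Compute the condition number.
kappa = L/mu = 68/43 = 1.5814
Step 2: Compute the convergence rate.
r = 1 - 2/(kappa + 1) = 1 - 2*mu/(L + mu) = (L - mu)/(L + mu) = 25/111 = 0.2252


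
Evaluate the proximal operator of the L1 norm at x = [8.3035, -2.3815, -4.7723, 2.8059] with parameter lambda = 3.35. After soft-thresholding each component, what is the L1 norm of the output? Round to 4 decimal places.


Soft-thresholding with lambda = 3.35:
prox(8.3035) = sign(8.3035)*max(|8.3035| - 3.35, 0) = 4.9535
prox(-2.3815) = sign(-2.3815)*max(|-2.3815| - 3.35, 0) = 0.0
prox(-4.7723) = sign(-4.7723)*max(|-4.7723| - 3.35, 0) = -1.4223
prox(2.8059) = sign(2.8059)*max(|2.8059| - 3.35, 0) = 0.0
prox(x) = [4.9535, 0.0, -1.4223, 0.0]
||prox(x)||_1 = 4.9535 + 0.0 + 1.4223 + 0.0 = 6.3758


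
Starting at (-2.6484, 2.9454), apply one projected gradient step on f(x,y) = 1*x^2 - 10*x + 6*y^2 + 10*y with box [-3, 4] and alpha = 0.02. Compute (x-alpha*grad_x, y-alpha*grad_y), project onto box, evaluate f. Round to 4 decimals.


Step 1: Compute gradient at (-2.6484, 2.9454).
grad_x = 2*1*-2.6484 - 10 = -15.2968
grad_y = 2*6*2.9454 + 10 = 45.3448
Step 2: Gradient step.
x_raw = -2.6484 - 0.02*-15.2968 = -2.3425
y_raw = 2.9454 - 0.02*45.3448 = 2.0385
Step 3: Project onto [-3, 4].
x_proj = clip(-2.3425) = -2.3425
y_proj = clip(2.0385) = 2.0385
Step 4: Evaluate f.
f(-2.3425, 2.0385) = 74.2298


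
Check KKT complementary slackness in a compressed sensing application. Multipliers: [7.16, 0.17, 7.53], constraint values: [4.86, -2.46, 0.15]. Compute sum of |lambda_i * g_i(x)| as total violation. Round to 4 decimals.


KKT complementary slackness check:
lambda_1 * g_1 = 7.16 * 4.86 = 34.7976
lambda_2 * g_2 = 0.17 * -2.46 = -0.4182
lambda_3 * g_3 = 7.53 * 0.15 = 1.1295
Total violation = 34.7976 + 0.4182 + 1.1295 = 36.3453


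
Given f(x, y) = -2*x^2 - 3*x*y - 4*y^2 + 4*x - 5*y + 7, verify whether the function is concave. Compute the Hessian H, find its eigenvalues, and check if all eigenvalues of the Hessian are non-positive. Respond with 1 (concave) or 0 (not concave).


The Hessian of f(x,y) = -2*x^2 - 3*x*y - 4*y^2 + 4*x - 5*y + 7 is:
H = [[-4, -3], [-3, -8]]
Trace = -4 - 8 = -12
Determinant = -4*-8 - (-3)^2 = 23
Discriminant = (-12)^2 - 4*23 = 52.0
Eigenvalues: lambda_1 = -9.6056, lambda_2 = -2.3944
The function is concave.

1


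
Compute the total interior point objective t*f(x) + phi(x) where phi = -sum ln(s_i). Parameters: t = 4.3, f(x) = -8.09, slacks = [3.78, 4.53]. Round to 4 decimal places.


Step 1: Compute log-barrier.
ln values: [1.3297, 1.5107]
phi = -(1.3297 + 1.5107) = -2.8404
Step 2: Compute augmented objective.
t*f(x) = 4.3*-8.09 = -34.787
Total = -34.787 - 2.8404 = -37.6274


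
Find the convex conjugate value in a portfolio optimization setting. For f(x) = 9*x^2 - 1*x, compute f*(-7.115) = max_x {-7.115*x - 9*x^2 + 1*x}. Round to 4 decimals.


f*(y) = sup_x {y*x - a*x^2 - b*x} = sup_x {(y-b)*x - a*x^2}
FOC: (y - b) - 2a*x = 0 => x* = (y - b)/(2a)
x* = (-7.115 + 1)/(2*9) = -0.3397
f*(-7.115) = (y-b)^2/(4a) = (-7.115 + 1)^2/(4*9)
= 37.3932/36 = 1.0387


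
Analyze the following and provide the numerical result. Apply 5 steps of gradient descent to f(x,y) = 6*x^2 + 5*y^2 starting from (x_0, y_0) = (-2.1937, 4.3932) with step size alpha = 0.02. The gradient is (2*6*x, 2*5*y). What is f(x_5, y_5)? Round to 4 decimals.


Gradient descent on f(x,y) = 6*x^2 + 5*y^2.
Starting point: (-2.1937, 4.3932), alpha = 0.02
Step 1: grad_x = 2*6*-2.1937 = -26.3244, grad_y = 2*5*4.3932 = 43.932
  x_1 = -2.1937 - 0.02*-26.3244 = -1.6672
  y_1 = 4.3932 - 0.02*43.932 = 3.5146
Step 2: grad_x = 2*6*-1.6672 = -20.0065, grad_y = 2*5*3.5146 = 35.1456
  x_2 = -1.6672 - 0.02*-20.0065 = -1.2671
  y_2 = 3.5146 - 0.02*35.1456 = 2.8116
Step 3: grad_x = 2*6*-1.2671 = -15.205, grad_y = 2*5*2.8116 = 28.1165
  x_3 = -1.2671 - 0.02*-15.205 = -0.963
  y_3 = 2.8116 - 0.02*28.1165 = 2.2493
Step 4: grad_x = 2*6*-0.963 = -11.5558, grad_y = 2*5*2.2493 = 22.4932
  x_4 = -0.963 - 0.02*-11.5558 = -0.7319
  y_4 = 2.2493 - 0.02*22.4932 = 1.7995
Step 5: grad_x = 2*6*-0.7319 = -8.7824, grad_y = 2*5*1.7995 = 17.9945
  x_5 = -0.7319 - 0.02*-8.7824 = -0.5562
  y_5 = 1.7995 - 0.02*17.9945 = 1.4396
f(-0.5562, 1.4396) = 6*(-0.5562)^2 + 5*1.4396^2 = 12.218


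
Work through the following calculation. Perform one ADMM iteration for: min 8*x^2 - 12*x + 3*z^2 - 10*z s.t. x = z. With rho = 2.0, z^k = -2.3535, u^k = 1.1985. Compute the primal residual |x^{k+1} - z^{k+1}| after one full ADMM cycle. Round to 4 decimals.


ADMM iteration with rho = 2.0, z^k = -2.3535, u^k = 1.1985
Step 1: x-update.
Minimize 8*x^2 - 12*x + (2.0/2)*(x + 2.3535 + 1.1985)^2
FOC: (2*8 + 2.0)*x = 12 + 2.0*(-2.3535 - 1.1985)
x^{k+1} = 0.272
Step 2: z-update.
Minimize 3*z^2 - 10*z + (2.0/2)*(0.272 - z + 1.1985)^2
FOC: (2*3 + 2.0)*z = 10 + 2.0*(0.272 + 1.1985)
z^{k+1} = 1.6176
Step 3: u-update.
u^{k+1} = 1.1985 + 0.272 - 1.6176 = -0.1471
Step 4: Primal residual = |0.272 - 1.6176| = 1.3456


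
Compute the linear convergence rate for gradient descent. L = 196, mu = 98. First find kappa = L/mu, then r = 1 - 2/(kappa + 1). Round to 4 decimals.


Step 1: Compute the condition number.
kappa = L/mu = 196/98 = 2.0
Step 2: Compute the convergence rate.
r = 1 - 2/(kappa + 1) = 1 - 2*mu/(L + mu) = (L - mu)/(L + mu) = 98/294 = 0.3333


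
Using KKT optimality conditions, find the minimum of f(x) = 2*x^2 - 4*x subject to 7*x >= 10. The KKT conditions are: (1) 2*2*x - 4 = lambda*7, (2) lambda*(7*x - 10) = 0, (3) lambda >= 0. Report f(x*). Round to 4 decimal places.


Step 1: Try lambda = 0 (constraint inactive).
x_unc = 4/(2*2) = 1.0
Check: 7*1.0 = 7.0 < 10 -- violated!
Step 2: Constraint must be active: 7*x = 10
x* = 10/7 = 1.4286 (rounded; the exact value 10/7 is used below)
lambda = (2*2*(10/7) - 4)/7 = 0.2449
Step 3: Compute optimal value.
f(x*) = 2*(10/7)^2 - 4*(10/7) = -1.6327


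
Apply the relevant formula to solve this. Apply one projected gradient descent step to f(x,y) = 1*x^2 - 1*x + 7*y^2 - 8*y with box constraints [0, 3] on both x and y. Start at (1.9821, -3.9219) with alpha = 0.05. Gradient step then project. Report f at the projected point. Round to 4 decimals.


Step 1: Compute gradient at (1.9821, -3.9219).
grad_x = 2*1*1.9821 - 1 = 2.9642
grad_y = 2*7*-3.9219 - 8 = -62.9066
Step 2: Gradient step.
x_raw = 1.9821 - 0.05*2.9642 = 1.8339
y_raw = -3.9219 - 0.05*-62.9066 = -0.7766
Step 3: Project onto [0, 3].
x_proj = clip(1.8339) = 1.8339
y_proj = clip(-0.7766) = 0.0
Step 4: Evaluate f.
f(1.8339, 0.0) = 1.5293


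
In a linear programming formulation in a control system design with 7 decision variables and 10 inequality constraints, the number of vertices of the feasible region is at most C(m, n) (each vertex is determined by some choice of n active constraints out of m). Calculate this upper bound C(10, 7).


Each vertex corresponds to some choice of n active constraints out of m, so the number of vertices is at most C(m, n) = m! / (n!(m-n)!).
m = 10, n = 7
Numerator: 10 * 9 * 8 * 7 * 6 * 5 * 4
Denominator: 7! = 5040
C(10, 7) = 120


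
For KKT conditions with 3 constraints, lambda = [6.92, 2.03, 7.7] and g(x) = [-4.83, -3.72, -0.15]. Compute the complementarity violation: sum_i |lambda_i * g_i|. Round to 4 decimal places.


KKT complementary slackness check:
lambda_1 * g_1 = 6.92 * -4.83 = -33.4236
lambda_2 * g_2 = 2.03 * -3.72 = -7.5516
lambda_3 * g_3 = 7.7 * -0.15 = -1.155
Total violation = 33.4236 + 7.5516 + 1.155 = 42.1302


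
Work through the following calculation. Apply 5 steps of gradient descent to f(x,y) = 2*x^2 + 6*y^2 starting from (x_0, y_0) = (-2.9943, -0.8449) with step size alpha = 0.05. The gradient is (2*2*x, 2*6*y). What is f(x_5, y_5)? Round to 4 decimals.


Gradient descent on f(x,y) = 2*x^2 + 6*y^2.
Starting point: (-2.9943, -0.8449), alpha = 0.05
Step 1: grad_x = 2*2*-2.9943 = -11.9772, grad_y = 2*6*-0.8449 = -10.1388
  x_1 = -2.9943 - 0.05*-11.9772 = -2.3954
  y_1 = -0.8449 - 0.05*-10.1388 = -0.338
Step 2: grad_x = 2*2*-2.3954 = -9.5818, grad_y = 2*6*-0.338 = -4.0555
  x_2 = -2.3954 - 0.05*-9.5818 = -1.9164
  y_2 = -0.338 - 0.05*-4.0555 = -0.1352
Step 3: grad_x = 2*2*-1.9164 = -7.6654, grad_y = 2*6*-0.1352 = -1.6222
  x_3 = -1.9164 - 0.05*-7.6654 = -1.5331
  y_3 = -0.1352 - 0.05*-1.6222 = -0.0541
Step 4: grad_x = 2*2*-1.5331 = -6.1323, grad_y = 2*6*-0.0541 = -0.6489
  x_4 = -1.5331 - 0.05*-6.1323 = -1.2265
  y_4 = -0.0541 - 0.05*-0.6489 = -0.0216
Step 5: grad_x = 2*2*-1.2265 = -4.9059, grad_y = 2*6*-0.0216 = -0.2596
  x_5 = -1.2265 - 0.05*-4.9059 = -0.9812
  y_5 = -0.0216 - 0.05*-0.2596 = -0.0087
f(-0.9812, -0.0087) = 2*(-0.9812)^2 + 6*(-0.0087)^2 = 1.9258


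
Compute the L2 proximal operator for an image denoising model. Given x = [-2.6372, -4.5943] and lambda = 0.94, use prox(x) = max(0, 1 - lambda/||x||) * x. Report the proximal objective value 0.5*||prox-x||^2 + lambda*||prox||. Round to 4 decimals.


Step 1: Compute ||x||.
||x|| = 5.2974
Step 2: Compute scaling factor.
scale = max(0, 1 - 0.94/5.2974) = 0.8226
Step 3: prox(x) = [-2.1692, -3.7791]
||prox(x)|| = 4.3574
Step 4: Proximal objective.
0.5*||prox-x||^2 = 0.4418
lambda*||prox|| = 4.096
Total = 4.5378


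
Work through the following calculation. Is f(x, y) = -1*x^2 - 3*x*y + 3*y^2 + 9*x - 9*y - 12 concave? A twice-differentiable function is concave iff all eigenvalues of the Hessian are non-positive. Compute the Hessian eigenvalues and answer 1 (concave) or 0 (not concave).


The Hessian of f(x,y) = -1*x^2 - 3*x*y + 3*y^2 + 9*x - 9*y - 12 is:
H = [[-2, -3], [-3, 6]]
Trace = -2 + 6 = 4
Determinant = -2*6 - (-3)^2 = -21
Discriminant = (4)^2 - 4*-21 = 100.0
Eigenvalues: lambda_1 = -3.0, lambda_2 = 7.0
The function is not concave.

0


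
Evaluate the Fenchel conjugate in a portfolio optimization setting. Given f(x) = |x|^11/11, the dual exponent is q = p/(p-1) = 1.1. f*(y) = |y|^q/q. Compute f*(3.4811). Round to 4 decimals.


The conjugate exponent q satisfies 1/p + 1/q = 1.
p = 11, so q = 11/(11 - 1) = 1.1
|y|^q = 3.4811^1.1 = 3.9436
f*(3.4811) = 3.9436 / 1.1 = 3.5851


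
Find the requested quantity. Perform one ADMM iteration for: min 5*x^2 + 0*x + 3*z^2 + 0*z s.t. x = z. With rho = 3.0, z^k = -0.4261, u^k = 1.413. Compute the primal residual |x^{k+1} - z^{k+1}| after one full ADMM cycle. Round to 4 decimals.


ADMM iteration with rho = 3.0, z^k = -0.4261, u^k = 1.413
Step 1: x-update.
Minimize 5*x^2 + 0*x + (3.0/2)*(x + 0.4261 + 1.413)^2
FOC: (2*5 + 3.0)*x = 0 + 3.0*(-0.4261 - 1.413)
x^{k+1} = -0.4244
Step 2: z-update.
Minimize 3*z^2 + 0*z + (3.0/2)*(-0.4244 - z + 1.413)^2
FOC: (2*3 + 3.0)*z = 0 + 3.0*(-0.4244 + 1.413)
z^{k+1} = 0.3295
Step 3: u-update.
u^{k+1} = 1.413 - 0.4244 - 0.3295 = 0.6591
Step 4: Primal residual = |-0.4244 - 0.3295| = 0.7539


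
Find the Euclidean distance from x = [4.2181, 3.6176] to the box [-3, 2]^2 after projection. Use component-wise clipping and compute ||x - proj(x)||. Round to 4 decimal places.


Project each component onto [-3, 2].
clip(4.2181) = 2.0, clip(3.6176) = 2.0
Projection = [2.0, 2.0]
Squared diffs: [4.92, 2.6166]
Distance = sqrt(7.5366) = 2.7453


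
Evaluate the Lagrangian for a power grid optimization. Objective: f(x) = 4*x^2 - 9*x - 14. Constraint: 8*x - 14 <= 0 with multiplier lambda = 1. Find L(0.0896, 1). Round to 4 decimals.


Step 1: Evaluate f(x).
f(0.0896) = 4*0.0896^2 - 9*0.0896 - 14 = -14.7743
Step 2: Evaluate g(x).
g(0.0896) = 8*0.0896 - 14 = -13.2832
Step 3: Compute Lagrangian.
L = -14.7743 + 1*-13.2832 = -28.0575


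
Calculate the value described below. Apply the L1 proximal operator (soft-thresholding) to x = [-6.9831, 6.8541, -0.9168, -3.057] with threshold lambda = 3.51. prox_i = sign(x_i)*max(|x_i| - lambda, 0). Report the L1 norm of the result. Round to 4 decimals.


Soft-thresholding with lambda = 3.51:
prox(-6.9831) = sign(-6.9831)*max(|-6.9831| - 3.51, 0) = -3.4731
prox(6.8541) = sign(6.8541)*max(|6.8541| - 3.51, 0) = 3.3441
prox(-0.9168) = sign(-0.9168)*max(|-0.9168| - 3.51, 0) = 0.0
prox(-3.057) = sign(-3.057)*max(|-3.057| - 3.51, 0) = 0.0
prox(x) = [-3.4731, 3.3441, 0.0, 0.0]
||prox(x)||_1 = 3.4731 + 3.3441 + 0.0 + 0.0 = 6.8172


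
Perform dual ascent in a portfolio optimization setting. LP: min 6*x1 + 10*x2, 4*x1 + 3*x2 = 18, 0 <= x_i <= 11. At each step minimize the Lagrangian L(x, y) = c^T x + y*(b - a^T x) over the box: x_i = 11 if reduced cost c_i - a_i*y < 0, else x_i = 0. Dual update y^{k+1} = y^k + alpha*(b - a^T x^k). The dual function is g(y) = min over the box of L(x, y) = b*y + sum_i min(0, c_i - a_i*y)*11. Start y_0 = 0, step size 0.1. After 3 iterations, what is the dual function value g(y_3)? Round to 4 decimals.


Dual ascent for LP: min 6*x1 + 10*x2, 4*x1 + 3*x2 = 18, 0 <= x_i <= 11
Step 1: y^k = 0.0, reduced costs: (6.0, 10.0)
  x^k = (0.0, 0.0), subgradient = b - a^T x = 18.0
  y^{k+1} = 0.0 + 0.1*18.0 = 1.8
Step 2: y^k = 1.8, reduced costs: (-1.2, 4.6)
  x^k = (11.0, 0.0), subgradient = b - a^T x = -26.0
  y^{k+1} = 1.8 + 0.1*-26.0 = -0.8
Step 3: y^k = -0.8, reduced costs: (9.2, 12.4)
  x^k = (0.0, 0.0), subgradient = b - a^T x = 18.0
  y^{k+1} = -0.8 + 0.1*18.0 = 1.0
Dual objective at y_3 = 1.0: reduced costs (2.0, 7.0), box minimizer x = (0.0, 0.0)
g(y_3) = b*y + (c1 - a1*y)*x1 + (c2 - a2*y)*x2 = 18*1.0 + 2.0*0.0 + 7.0*0.0 = 18.0 + 0.0 + 0.0 = 18.0


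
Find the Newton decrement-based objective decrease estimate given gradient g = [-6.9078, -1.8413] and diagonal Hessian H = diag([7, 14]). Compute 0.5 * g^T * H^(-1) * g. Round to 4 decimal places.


Step 1: H is diagonal, so H^(-1) * g = [-0.9868, -0.1315].
Step 2: g^T H^(-1) g = sum_i g_i^2 / H_ii
  = (-6.9078)^2/7 + (-1.8413)^2/14
  = 6.8168 + 0.2422 = 7.059
Step 3: Objective decrease = 0.5 * g^T H^(-1) g = 3.5295


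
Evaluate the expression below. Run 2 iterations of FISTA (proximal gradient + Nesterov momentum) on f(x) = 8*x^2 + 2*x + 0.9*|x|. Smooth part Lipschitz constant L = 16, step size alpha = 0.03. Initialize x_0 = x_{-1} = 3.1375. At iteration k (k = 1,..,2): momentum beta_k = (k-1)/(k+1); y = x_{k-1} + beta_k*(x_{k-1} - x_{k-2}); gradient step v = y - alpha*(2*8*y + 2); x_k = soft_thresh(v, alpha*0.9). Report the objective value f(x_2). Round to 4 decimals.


FISTA on f(x) = 8*x^2 + 2*x + 0.9*|x|
L = 16, alpha = 0.03
Iteration 1: beta = 0.0, y = 3.1375 + 0.0*(3.1375 - 3.1375) = 3.1375
  grad(y) = 52.2, v = y - alpha*grad = 1.5715
  prox(v) = soft_thresh(1.5715, 0.027) = 1.5445
Iteration 2: beta = 0.3333, y = 1.5445 + 0.3333*(1.5445 - 3.1375) = 1.0135
  grad(y) = 18.216, v = y - alpha*grad = 0.467
  prox(v) = soft_thresh(0.467, 0.027) = 0.44
f(x_2) = 8*0.44^2 + 2*0.44 + 0.9*|0.44| = 2.825


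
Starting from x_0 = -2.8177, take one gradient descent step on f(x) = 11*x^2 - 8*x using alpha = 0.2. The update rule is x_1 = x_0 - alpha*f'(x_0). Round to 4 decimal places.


We compute the gradient at x_0 and apply the update.
f'(x) = 22*x - 8
f'(-2.8177) = 22*-2.8177 - 8 = -69.9894
x_1 = -2.8177 - 0.2*-69.9894 = 11.1802


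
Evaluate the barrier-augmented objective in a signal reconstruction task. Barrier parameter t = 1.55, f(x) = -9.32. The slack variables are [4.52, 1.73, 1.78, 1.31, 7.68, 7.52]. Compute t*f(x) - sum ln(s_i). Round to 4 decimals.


Step 1: Compute log-barrier.
ln values: [1.5085, 0.5481, 0.5766, 0.27, 2.0386, 2.0176]
phi = -(1.5085 + 0.5481 + 0.5766 + 0.27 + 2.0386 + 2.0176) = -6.9595
Step 2: Compute augmented objective.
t*f(x) = 1.55*-9.32 = -14.446
Total = -14.446 - 6.9595 = -21.4055
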